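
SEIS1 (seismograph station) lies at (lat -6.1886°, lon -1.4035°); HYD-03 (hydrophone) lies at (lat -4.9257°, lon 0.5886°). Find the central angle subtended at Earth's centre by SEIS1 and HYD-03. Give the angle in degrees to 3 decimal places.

2.351°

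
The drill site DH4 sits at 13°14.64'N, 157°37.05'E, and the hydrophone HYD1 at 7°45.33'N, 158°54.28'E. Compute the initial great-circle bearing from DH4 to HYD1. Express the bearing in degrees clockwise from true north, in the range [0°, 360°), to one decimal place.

DH4: φ = +13.24400°, λ = +157.61750°
HYD1: φ = +7.75550°, λ = +158.90467°
Δλ = 1.2872°
y = sin Δλ · cos φ₂ = 0.022258
x = cos φ₁ sin φ₂ − sin φ₁ cos φ₂ cos Δλ = -0.095589
θ = atan2(y, x) = 166.8922° → 166.8922° (mod 360°)

166.9°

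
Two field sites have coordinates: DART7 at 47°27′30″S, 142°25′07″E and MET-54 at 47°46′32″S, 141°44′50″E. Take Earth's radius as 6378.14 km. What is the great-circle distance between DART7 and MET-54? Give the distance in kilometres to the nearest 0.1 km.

61.5 km

DART7: φ = -47.45833°, λ = +142.41861°
MET-54: φ = -47.77556°, λ = +141.74722°
Δφ = -0.3172°,  Δλ = -0.6714°
a = sin²(Δφ/2) + cos φ₁ cos φ₂ sin²(Δλ/2) = 0.000023
c = 2·arcsin(√a) = 0.009646 rad = 0.5527°
d = R·c = 6378.14 × 0.009646 = 61.5 km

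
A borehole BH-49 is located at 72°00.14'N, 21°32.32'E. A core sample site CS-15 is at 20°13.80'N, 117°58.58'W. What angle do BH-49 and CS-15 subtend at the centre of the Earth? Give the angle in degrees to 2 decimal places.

BH-49: φ = +72.00233°, λ = +21.53867°
CS-15: φ = +20.23000°, λ = -117.97633°
Δφ = -51.7723°,  Δλ = -139.5150°
a = sin²(Δφ/2) + cos φ₁ cos φ₂ sin²(Δλ/2) = 0.445817
c = 2·arcsin(√a) = 1.462218 rad = 83.7789°

83.78°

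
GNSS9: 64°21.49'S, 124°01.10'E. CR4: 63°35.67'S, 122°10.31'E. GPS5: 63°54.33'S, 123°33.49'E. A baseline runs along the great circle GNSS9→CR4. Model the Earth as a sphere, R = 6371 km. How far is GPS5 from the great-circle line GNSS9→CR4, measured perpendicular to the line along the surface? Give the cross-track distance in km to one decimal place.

GNSS9: φ = -64.35817°, λ = +124.01833°
CR4: φ = -63.59450°, λ = +122.17183°
GPS5: φ = -63.90550°, λ = +123.55817°
δ₁₃ = central angle GNSS9→GPS5 = 0.008643 rad  (haversine)
θ₁₃ = bearing GNSS9→GPS5 = 335.874°,  θ₁₂ = bearing GNSS9→CR4 = 312.476°
dₓₜ = R·arcsin(sin δ₁₃ · sin(θ₁₃ − θ₁₂)) = 6371·arcsin(0.00864·sin(23.398°)) = 21.866 km
|dₓₜ| = 21.866 km

21.9 km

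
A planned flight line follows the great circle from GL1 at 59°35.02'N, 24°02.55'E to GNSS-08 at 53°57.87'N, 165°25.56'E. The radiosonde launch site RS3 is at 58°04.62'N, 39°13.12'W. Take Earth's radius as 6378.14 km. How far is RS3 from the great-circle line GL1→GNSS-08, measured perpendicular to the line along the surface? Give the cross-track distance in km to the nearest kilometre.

GL1: φ = +59.58367°, λ = +24.04250°
GNSS-08: φ = +53.96450°, λ = +165.42600°
RS3: φ = +58.07700°, λ = -39.21867°
δ₁₃ = central angle GL1→RS3 = 0.550251 rad  (haversine)
θ₁₃ = bearing GL1→RS3 = 295.431°,  θ₁₂ = bearing GL1→GNSS-08 = 24.496°
dₓₜ = R·arcsin(sin δ₁₃ · sin(θ₁₃ − θ₁₂)) = 6378.14·arcsin(0.52290·sin(270.935°)) = -3509.055 km
|dₓₜ| = 3509.055 km

3509 km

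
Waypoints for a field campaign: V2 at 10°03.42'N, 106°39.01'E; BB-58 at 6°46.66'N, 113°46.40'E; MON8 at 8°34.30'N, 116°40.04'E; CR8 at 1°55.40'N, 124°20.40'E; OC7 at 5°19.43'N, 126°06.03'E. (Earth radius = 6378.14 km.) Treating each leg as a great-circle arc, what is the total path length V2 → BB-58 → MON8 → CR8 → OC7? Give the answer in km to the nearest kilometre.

2795 km

V2: φ = +10.05700°, λ = +106.65017°
BB-58: φ = +6.77767°, λ = +113.77333°
MON8: φ = +8.57167°, λ = +116.66733°
CR8: φ = +1.92333°, λ = +124.34000°
OC7: φ = +5.32383°, λ = +126.10050°
V2→BB-58: c = 0.135632 rad, d = 865.08 km
BB-58→MON8: c = 0.059042 rad, d = 376.58 km
MON8→CR8: c = 0.176710 rad, d = 1127.08 km
CR8→OC7: c = 0.066802 rad, d = 426.07 km
Total = 865.08 + 376.58 + 1127.08 + 426.07 = 2794.80 km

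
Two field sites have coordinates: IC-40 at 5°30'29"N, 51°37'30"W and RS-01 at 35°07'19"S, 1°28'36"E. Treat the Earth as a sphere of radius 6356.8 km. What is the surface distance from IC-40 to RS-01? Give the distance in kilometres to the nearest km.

7134 km

IC-40: φ = +5.50806°, λ = -51.62500°
RS-01: φ = -35.12194°, λ = +1.47667°
Δφ = -40.6300°,  Δλ = 53.1017°
a = sin²(Δφ/2) + cos φ₁ cos φ₂ sin²(Δλ/2) = 0.283204
c = 2·arcsin(√a) = 1.122321 rad = 64.3042°
d = R·c = 6356.8 × 1.122321 = 7134.4 km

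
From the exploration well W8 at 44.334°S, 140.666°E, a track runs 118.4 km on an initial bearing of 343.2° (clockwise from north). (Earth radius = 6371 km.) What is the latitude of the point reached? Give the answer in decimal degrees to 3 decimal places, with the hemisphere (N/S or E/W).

δ = d/R = 118.4/6371 = 0.018584 rad
φ₂ = arcsin(sin φ₁ cos δ + cos φ₁ sin δ cos θ)
   = arcsin(-0.69884·0.99983 + 0.71528·0.01858·0.95732) = -43.31386°
λ₂ = λ₁ + atan2(sin θ sin δ cos φ₁, cos δ − sin φ₁ sin φ₂) = 140.24304°

43.314°S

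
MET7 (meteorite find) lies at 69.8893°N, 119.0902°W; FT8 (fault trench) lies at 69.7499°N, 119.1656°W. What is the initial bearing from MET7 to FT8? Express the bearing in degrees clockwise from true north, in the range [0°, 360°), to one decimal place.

190.6°

Δλ = -0.0754°
y = sin Δλ · cos φ₂ = -0.000455
x = cos φ₁ sin φ₂ − sin φ₁ cos φ₂ cos Δλ = -0.002433
θ = atan2(y, x) = -169.3951° → 190.6049° (mod 360°)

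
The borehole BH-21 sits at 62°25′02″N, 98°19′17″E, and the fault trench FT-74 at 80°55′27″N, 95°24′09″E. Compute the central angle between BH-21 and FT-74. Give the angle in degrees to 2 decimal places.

BH-21: φ = +62.41722°, λ = +98.32139°
FT-74: φ = +80.92417°, λ = +95.40250°
Δφ = 18.5069°,  Δλ = -2.9189°
a = sin²(Δφ/2) + cos φ₁ cos φ₂ sin²(Δλ/2) = 0.025905
c = 2·arcsin(√a) = 0.323306 rad = 18.5240°

18.52°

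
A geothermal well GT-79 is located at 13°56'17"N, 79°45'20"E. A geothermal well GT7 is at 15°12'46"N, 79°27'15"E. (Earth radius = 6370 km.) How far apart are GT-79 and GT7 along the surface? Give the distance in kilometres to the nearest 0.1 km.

145.4 km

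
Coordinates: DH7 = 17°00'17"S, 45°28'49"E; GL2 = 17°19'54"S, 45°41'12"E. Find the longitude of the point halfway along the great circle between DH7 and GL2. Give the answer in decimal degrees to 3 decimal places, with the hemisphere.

DH7: φ = -17.00472°, λ = +45.48028°
GL2: φ = -17.33167°, λ = +45.68667°
Bx = cos φ₂ cos Δλ = 0.954590,  By = cos φ₂ sin Δλ = 0.003439
φₘ = atan2(sin φ₁ + sin φ₂, √((cos φ₁ + Bx)² + By²)) = -17.16822°
λₘ = λ₁ + atan2(By, cos φ₁ + Bx) = 45.58338°

45.583°E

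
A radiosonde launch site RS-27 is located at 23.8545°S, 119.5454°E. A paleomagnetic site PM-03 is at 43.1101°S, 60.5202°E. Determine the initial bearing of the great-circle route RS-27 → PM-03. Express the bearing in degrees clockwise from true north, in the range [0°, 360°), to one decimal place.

Δλ = -59.0252°
y = sin Δλ · cos φ₂ = -0.625933
x = cos φ₁ sin φ₂ − sin φ₁ cos φ₂ cos Δλ = -0.473074
θ = atan2(y, x) = -127.0816° → 232.9184° (mod 360°)

232.9°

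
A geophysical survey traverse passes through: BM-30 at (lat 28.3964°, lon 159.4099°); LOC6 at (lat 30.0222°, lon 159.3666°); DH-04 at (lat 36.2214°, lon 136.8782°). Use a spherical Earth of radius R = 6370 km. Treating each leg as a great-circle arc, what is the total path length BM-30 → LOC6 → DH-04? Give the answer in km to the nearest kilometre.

2379 km

BM-30→LOC6: c = 0.028383 rad, d = 180.80 km
LOC6→DH-04: c = 0.345116 rad, d = 2198.39 km
Total = 180.80 + 2198.39 = 2379.19 km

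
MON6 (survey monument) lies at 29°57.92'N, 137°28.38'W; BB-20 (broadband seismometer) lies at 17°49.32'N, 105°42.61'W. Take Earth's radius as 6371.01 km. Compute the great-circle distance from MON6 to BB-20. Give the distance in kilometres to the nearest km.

MON6: φ = +29.96533°, λ = -137.47300°
BB-20: φ = +17.82200°, λ = -105.71017°
Δφ = -12.1433°,  Δλ = 31.7628°
a = sin²(Δφ/2) + cos φ₁ cos φ₂ sin²(Δλ/2) = 0.072948
c = 2·arcsin(√a) = 0.546970 rad = 31.3391°
d = R·c = 6371.01 × 0.546970 = 3484.7 km

3485 km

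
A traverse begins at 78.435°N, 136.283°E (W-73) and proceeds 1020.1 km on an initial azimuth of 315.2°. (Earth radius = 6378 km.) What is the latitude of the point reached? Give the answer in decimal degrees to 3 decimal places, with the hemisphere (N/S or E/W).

81.829°N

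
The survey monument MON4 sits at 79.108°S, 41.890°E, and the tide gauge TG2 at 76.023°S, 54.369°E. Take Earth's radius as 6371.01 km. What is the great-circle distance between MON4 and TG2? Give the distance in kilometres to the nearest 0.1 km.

Δφ = 3.0850°,  Δλ = 12.4790°
a = sin²(Δφ/2) + cos φ₁ cos φ₂ sin²(Δλ/2) = 0.001264
c = 2·arcsin(√a) = 0.071112 rad = 4.0744°
d = R·c = 6371.01 × 0.071112 = 453.1 km

453.1 km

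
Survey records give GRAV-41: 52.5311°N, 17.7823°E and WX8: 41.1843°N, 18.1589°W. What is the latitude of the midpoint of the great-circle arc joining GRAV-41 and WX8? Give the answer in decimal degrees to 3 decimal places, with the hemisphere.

Bx = cos φ₂ cos Δλ = 0.609316,  By = cos φ₂ sin Δλ = -0.441739
φₘ = atan2(sin φ₁ + sin φ₂, √((cos φ₁ + Bx)² + By²)) = 48.26780°
λₘ = λ₁ + atan2(By, cos φ₁ + Bx) = -2.15752°

48.268°N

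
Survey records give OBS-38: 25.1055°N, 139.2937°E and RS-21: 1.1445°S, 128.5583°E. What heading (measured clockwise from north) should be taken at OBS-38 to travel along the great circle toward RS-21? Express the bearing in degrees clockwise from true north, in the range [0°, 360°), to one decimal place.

203.2°

Δλ = -10.7354°
y = sin Δλ · cos φ₂ = -0.186237
x = cos φ₁ sin φ₂ − sin φ₁ cos φ₂ cos Δλ = -0.434864
θ = atan2(y, x) = -156.8163° → 203.1837° (mod 360°)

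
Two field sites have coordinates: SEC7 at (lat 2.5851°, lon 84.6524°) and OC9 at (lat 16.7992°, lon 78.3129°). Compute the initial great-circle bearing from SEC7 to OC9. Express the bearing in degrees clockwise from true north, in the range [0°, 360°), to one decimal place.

Δλ = -6.3395°
y = sin Δλ · cos φ₂ = -0.105707
x = cos φ₁ sin φ₂ − sin φ₁ cos φ₂ cos Δλ = 0.245810
θ = atan2(y, x) = -23.2695° → 336.7305° (mod 360°)

336.7°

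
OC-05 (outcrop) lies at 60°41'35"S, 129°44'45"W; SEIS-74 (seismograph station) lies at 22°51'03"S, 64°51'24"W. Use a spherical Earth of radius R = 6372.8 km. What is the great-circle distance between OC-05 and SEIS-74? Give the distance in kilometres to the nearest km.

6450 km

OC-05: φ = -60.69306°, λ = -129.74583°
SEIS-74: φ = -22.85083°, λ = -64.85667°
Δφ = 37.8422°,  Δλ = 64.8892°
a = sin²(Δφ/2) + cos φ₁ cos φ₂ sin²(Δλ/2) = 0.234974
c = 2·arcsin(√a) = 1.012134 rad = 57.9910°
d = R·c = 6372.8 × 1.012134 = 6450.1 km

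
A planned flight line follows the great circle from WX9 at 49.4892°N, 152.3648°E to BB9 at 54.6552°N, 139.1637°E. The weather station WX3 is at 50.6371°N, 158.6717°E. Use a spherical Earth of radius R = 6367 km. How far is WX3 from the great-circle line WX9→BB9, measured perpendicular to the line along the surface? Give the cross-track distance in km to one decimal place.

386.6 km

δ₁₃ = central angle WX9→WX3 = 0.073422 rad  (haversine)
θ₁₃ = bearing WX9→WX3 = 71.767°,  θ₁₂ = bearing WX9→BB9 = 307.580°
dₓₜ = R·arcsin(sin δ₁₃ · sin(θ₁₃ − θ₁₂)) = 6367·arcsin(0.07336·sin(-235.813°)) = 386.588 km
|dₓₜ| = 386.588 km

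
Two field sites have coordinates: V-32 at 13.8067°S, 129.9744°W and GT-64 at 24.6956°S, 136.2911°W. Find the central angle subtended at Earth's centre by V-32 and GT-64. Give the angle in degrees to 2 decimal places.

12.41°

Δφ = -10.8889°,  Δλ = -6.3167°
a = sin²(Δφ/2) + cos φ₁ cos φ₂ sin²(Δλ/2) = 0.011681
c = 2·arcsin(√a) = 0.216576 rad = 12.4089°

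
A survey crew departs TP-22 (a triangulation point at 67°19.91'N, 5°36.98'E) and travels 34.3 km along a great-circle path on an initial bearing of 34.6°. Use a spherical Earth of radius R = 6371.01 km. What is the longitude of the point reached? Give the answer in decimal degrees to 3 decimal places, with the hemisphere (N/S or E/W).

TP-22: φ = +67.33183°, λ = +5.61633°
δ = d/R = 34.3/6371.01 = 0.005384 rad
φ₂ = arcsin(sin φ₁ cos δ + cos φ₁ sin δ cos θ)
   = arcsin(0.92275·0.99999 + 0.38539·0.00538·0.82314) = 67.58510°
λ₂ = λ₁ + atan2(sin θ sin δ cos φ₁, cos δ − sin φ₁ sin φ₂) = 6.07570°

6.076°E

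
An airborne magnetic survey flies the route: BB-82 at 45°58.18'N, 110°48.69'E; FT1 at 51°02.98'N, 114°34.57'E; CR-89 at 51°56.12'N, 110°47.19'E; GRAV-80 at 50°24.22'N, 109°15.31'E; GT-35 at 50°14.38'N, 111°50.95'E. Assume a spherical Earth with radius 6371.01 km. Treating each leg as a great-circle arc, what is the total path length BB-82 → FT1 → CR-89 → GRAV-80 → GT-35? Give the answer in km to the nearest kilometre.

1295 km

BB-82: φ = +45.96967°, λ = +110.81150°
FT1: φ = +51.04967°, λ = +114.57617°
CR-89: φ = +51.93533°, λ = +110.78650°
GRAV-80: φ = +50.40367°, λ = +109.25517°
GT-35: φ = +50.23967°, λ = +111.84917°
BB-82→FT1: c = 0.098740 rad, d = 629.07 km
FT1→CR-89: c = 0.043980 rad, d = 280.20 km
CR-89→GRAV-80: c = 0.031549 rad, d = 201.00 km
GRAV-80→GT-35: c = 0.029046 rad, d = 185.05 km
Total = 629.07 + 280.20 + 201.00 + 185.05 = 1295.33 km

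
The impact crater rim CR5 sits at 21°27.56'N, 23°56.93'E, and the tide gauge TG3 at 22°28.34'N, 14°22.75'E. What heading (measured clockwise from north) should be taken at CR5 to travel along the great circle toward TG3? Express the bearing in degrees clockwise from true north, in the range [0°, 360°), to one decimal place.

278.3°

CR5: φ = +21.45933°, λ = +23.94883°
TG3: φ = +22.47233°, λ = +14.37917°
Δλ = -9.5697°
y = sin Δλ · cos φ₂ = -0.153623
x = cos φ₁ sin φ₂ − sin φ₁ cos φ₂ cos Δλ = 0.022384
θ = atan2(y, x) = -81.7100° → 278.2900° (mod 360°)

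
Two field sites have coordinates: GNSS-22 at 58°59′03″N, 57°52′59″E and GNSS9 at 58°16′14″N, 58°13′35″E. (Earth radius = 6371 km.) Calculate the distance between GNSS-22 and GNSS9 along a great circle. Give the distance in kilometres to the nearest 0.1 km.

GNSS-22: φ = +58.98417°, λ = +57.88306°
GNSS9: φ = +58.27056°, λ = +58.22639°
Δφ = -0.7136°,  Δλ = 0.3433°
a = sin²(Δφ/2) + cos φ₁ cos φ₂ sin²(Δλ/2) = 0.000041
c = 2·arcsin(√a) = 0.012840 rad = 0.7357°
d = R·c = 6371 × 0.012840 = 81.8 km

81.8 km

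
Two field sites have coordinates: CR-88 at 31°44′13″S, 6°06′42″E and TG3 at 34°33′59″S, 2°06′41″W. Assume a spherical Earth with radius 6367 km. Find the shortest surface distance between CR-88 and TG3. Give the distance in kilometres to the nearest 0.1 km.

826.8 km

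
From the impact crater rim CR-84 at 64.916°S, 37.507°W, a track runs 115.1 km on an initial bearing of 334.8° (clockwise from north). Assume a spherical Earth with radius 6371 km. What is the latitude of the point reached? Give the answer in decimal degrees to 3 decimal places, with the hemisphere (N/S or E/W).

63.976°S

δ = d/R = 115.1/6371 = 0.018066 rad
φ₂ = arcsin(sin φ₁ cos δ + cos φ₁ sin δ cos θ)
   = arcsin(-0.90569·0.99984 + 0.42395·0.01807·0.90483) = -63.97591°
λ₂ = λ₁ + atan2(sin θ sin δ cos φ₁, cos δ − sin φ₁ sin φ₂) = -38.51152°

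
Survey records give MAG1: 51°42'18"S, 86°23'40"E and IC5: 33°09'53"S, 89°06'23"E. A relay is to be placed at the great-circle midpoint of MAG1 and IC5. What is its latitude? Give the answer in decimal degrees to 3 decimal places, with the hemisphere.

MAG1: φ = -51.70500°, λ = +86.39444°
IC5: φ = -33.16472°, λ = +89.10639°
Bx = cos φ₂ cos Δλ = 0.836164,  By = cos φ₂ sin Δλ = 0.039607
φₘ = atan2(sin φ₁ + sin φ₂, √((cos φ₁ + Bx)² + By²)) = -42.44267°
λₘ = λ₁ + atan2(By, cos φ₁ + Bx) = 87.95280°

42.443°S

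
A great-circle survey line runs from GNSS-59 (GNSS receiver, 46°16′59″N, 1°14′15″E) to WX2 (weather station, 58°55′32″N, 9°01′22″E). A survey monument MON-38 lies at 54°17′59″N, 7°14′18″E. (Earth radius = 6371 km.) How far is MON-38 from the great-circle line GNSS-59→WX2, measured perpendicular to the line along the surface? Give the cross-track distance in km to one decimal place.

99.8 km

GNSS-59: φ = +46.28306°, λ = +1.23750°
WX2: φ = +58.92556°, λ = +9.02278°
MON-38: φ = +54.29972°, λ = +7.23833°
δ₁₃ = central angle GNSS-59→MON-38 = 0.154960 rad  (haversine)
θ₁₃ = bearing GNSS-59→MON-38 = 23.283°,  θ₁₂ = bearing GNSS-59→WX2 = 17.459°
dₓₜ = R·arcsin(sin δ₁₃ · sin(θ₁₃ − θ₁₂)) = 6371·arcsin(0.15434·sin(5.823°)) = 99.773 km
|dₓₜ| = 99.773 km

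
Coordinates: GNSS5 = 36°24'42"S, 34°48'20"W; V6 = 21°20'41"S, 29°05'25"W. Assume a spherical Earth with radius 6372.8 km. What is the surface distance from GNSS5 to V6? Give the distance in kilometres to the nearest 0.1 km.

GNSS5: φ = -36.41167°, λ = -34.80556°
V6: φ = -21.34472°, λ = -29.09028°
Δφ = 15.0669°,  Δλ = 5.7153°
a = sin²(Δφ/2) + cos φ₁ cos φ₂ sin²(Δλ/2) = 0.019052
c = 2·arcsin(√a) = 0.276940 rad = 15.8675°
d = R·c = 6372.8 × 0.276940 = 1764.9 km

1764.9 km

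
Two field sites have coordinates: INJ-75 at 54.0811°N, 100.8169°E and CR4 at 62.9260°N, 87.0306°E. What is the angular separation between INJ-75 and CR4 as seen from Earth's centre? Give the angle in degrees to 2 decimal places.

11.36°

Δφ = 8.8449°,  Δλ = -13.7863°
a = sin²(Δφ/2) + cos φ₁ cos φ₂ sin²(Δλ/2) = 0.009792
c = 2·arcsin(√a) = 0.198233 rad = 11.3579°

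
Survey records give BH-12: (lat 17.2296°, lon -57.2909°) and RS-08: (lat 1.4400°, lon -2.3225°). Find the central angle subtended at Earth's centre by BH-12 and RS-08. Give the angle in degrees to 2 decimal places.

Δφ = -15.7896°,  Δλ = 54.9684°
a = sin²(Δφ/2) + cos φ₁ cos φ₂ sin²(Δλ/2) = 0.222230
c = 2·arcsin(√a) = 0.981785 rad = 56.2521°

56.25°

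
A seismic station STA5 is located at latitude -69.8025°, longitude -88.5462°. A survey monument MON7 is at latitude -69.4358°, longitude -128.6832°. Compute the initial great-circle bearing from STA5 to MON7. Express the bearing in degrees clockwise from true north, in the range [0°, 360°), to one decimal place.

Δλ = -40.1370°
y = sin Δλ · cos φ₂ = -0.226426
x = cos φ₁ sin φ₂ − sin φ₁ cos φ₂ cos Δλ = -0.071232
θ = atan2(y, x) = -107.4633° → 252.5367° (mod 360°)

252.5°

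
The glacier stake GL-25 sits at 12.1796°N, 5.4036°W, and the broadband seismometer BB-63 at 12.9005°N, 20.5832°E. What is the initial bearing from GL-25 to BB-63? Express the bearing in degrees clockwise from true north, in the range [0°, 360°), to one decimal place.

Δλ = 25.9868°
y = sin Δλ · cos φ₂ = 0.427104
x = cos φ₁ sin φ₂ − sin φ₁ cos φ₂ cos Δλ = 0.033374
θ = atan2(y, x) = 85.5320° → 85.5320° (mod 360°)

85.5°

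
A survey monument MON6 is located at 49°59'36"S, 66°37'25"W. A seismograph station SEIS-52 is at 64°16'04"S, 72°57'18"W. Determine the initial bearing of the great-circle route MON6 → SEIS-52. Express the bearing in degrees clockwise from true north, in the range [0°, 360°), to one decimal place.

190.9°

MON6: φ = -49.99333°, λ = -66.62361°
SEIS-52: φ = -64.26778°, λ = -72.95500°
Δλ = -6.3314°
y = sin Δλ · cos φ₂ = -0.047879
x = cos φ₁ sin φ₂ − sin φ₁ cos φ₂ cos Δλ = -0.248595
θ = atan2(y, x) = -169.0984° → 190.9016° (mod 360°)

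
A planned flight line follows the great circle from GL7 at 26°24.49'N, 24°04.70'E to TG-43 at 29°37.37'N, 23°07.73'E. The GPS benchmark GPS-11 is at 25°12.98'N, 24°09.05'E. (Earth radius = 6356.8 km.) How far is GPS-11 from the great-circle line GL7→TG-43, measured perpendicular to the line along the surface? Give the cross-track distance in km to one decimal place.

25.8 km

GL7: φ = +26.40817°, λ = +24.07833°
TG-43: φ = +29.62283°, λ = +23.12883°
GPS-11: φ = +25.21633°, λ = +24.15083°
δ₁₃ = central angle GL7→GPS-11 = 0.020833 rad  (haversine)
θ₁₃ = bearing GL7→GPS-11 = 176.850°,  θ₁₂ = bearing GL7→TG-43 = 345.606°
dₓₜ = R·arcsin(sin δ₁₃ · sin(θ₁₃ − θ₁₂)) = 6356.8·arcsin(0.02083·sin(-168.757°)) = -25.819 km
|dₓₜ| = 25.819 km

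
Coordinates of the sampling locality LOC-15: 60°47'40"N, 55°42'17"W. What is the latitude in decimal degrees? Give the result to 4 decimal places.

60.7944°N

60° + 47′/60 + 40″/3600 = 60 + 0.78333 + 0.01111 = 60.7944°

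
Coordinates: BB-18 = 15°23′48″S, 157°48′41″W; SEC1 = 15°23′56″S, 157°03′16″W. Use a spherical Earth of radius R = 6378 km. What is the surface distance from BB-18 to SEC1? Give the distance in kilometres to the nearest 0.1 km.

81.2 km

BB-18: φ = -15.39667°, λ = -157.81139°
SEC1: φ = -15.39889°, λ = -157.05444°
Δφ = -0.0022°,  Δλ = 0.7569°
a = sin²(Δφ/2) + cos φ₁ cos φ₂ sin²(Δλ/2) = 0.000041
c = 2·arcsin(√a) = 0.012737 rad = 0.7298°
d = R·c = 6378 × 0.012737 = 81.2 km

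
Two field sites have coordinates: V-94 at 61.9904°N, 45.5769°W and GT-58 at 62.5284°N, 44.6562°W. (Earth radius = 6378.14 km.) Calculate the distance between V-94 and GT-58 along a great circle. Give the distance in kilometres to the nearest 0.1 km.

Δφ = 0.5380°,  Δλ = 0.9207°
a = sin²(Δφ/2) + cos φ₁ cos φ₂ sin²(Δλ/2) = 0.000036
c = 2·arcsin(√a) = 0.012005 rad = 0.6878°
d = R·c = 6378.14 × 0.012005 = 76.6 km

76.6 km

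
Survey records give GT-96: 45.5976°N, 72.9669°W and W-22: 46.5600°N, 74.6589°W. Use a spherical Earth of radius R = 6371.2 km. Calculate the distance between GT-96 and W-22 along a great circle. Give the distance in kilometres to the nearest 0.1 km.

168.8 km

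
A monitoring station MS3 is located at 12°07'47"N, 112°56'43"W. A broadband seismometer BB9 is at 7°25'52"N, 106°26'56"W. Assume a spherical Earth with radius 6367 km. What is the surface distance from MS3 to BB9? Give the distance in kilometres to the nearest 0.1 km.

882.3 km

MS3: φ = +12.12972°, λ = -112.94528°
BB9: φ = +7.43111°, λ = -106.44889°
Δφ = -4.6986°,  Δλ = 6.4964°
a = sin²(Δφ/2) + cos φ₁ cos φ₂ sin²(Δλ/2) = 0.004793
c = 2·arcsin(√a) = 0.138571 rad = 7.9395°
d = R·c = 6367 × 0.138571 = 882.3 km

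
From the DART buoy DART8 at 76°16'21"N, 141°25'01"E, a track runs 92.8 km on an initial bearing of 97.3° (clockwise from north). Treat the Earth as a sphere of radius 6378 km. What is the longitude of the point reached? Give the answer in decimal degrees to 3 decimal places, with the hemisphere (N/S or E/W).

DART8: φ = +76.27250°, λ = +141.41694°
δ = d/R = 92.8/6378 = 0.014550 rad
φ₂ = arcsin(sin φ₁ cos δ + cos φ₁ sin δ cos θ)
   = arcsin(0.97144·0.99989 + 0.23730·0.01455·-0.12706) = 76.14235°
λ₂ = λ₁ + atan2(sin θ sin δ cos φ₁, cos δ − sin φ₁ sin φ₂) = 144.87136°

144.871°E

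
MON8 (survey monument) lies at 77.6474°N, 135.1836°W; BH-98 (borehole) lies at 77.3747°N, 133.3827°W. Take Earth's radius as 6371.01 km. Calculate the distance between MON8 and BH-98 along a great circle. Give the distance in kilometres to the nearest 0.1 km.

Δφ = -0.2727°,  Δλ = 1.8009°
a = sin²(Δφ/2) + cos φ₁ cos φ₂ sin²(Δλ/2) = 0.000017
c = 2·arcsin(√a) = 0.008297 rad = 0.4754°
d = R·c = 6371.01 × 0.008297 = 52.9 km

52.9 km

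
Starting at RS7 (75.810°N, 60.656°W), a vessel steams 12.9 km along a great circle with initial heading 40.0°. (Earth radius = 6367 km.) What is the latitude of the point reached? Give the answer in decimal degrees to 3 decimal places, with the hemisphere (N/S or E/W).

δ = d/R = 12.9/6367 = 0.002026 rad
φ₂ = arcsin(sin φ₁ cos δ + cos φ₁ sin δ cos θ)
   = arcsin(0.96949·1.00000 + 0.24514·0.00203·0.76604) = 75.89873°
λ₂ = λ₁ + atan2(sin θ sin δ cos φ₁, cos δ − sin φ₁ sin φ₂) = -60.34973°

75.899°N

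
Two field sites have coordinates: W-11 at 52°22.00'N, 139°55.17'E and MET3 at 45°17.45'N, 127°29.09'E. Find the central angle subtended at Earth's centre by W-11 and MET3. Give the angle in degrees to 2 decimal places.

W-11: φ = +52.36667°, λ = +139.91950°
MET3: φ = +45.29083°, λ = +127.48483°
Δφ = -7.0758°,  Δλ = -12.4347°
a = sin²(Δφ/2) + cos φ₁ cos φ₂ sin²(Δλ/2) = 0.008846
c = 2·arcsin(√a) = 0.188389 rad = 10.7939°

10.79°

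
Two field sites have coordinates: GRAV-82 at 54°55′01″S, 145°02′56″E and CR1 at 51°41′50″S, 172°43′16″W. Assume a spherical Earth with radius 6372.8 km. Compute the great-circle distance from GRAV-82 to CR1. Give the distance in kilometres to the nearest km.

2786 km

GRAV-82: φ = -54.91694°, λ = +145.04889°
CR1: φ = -51.69722°, λ = -172.72111°
Δφ = 3.2197°,  Δλ = 42.2300°
a = sin²(Δφ/2) + cos φ₁ cos φ₂ sin²(Δλ/2) = 0.047021
c = 2·arcsin(√a) = 0.437159 rad = 25.0473°
d = R·c = 6372.8 × 0.437159 = 2785.9 km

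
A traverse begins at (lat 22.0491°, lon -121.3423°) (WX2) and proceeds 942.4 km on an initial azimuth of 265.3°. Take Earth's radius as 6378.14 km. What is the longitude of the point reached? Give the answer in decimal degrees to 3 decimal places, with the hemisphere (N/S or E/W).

130.391°W

δ = d/R = 942.4/6378.14 = 0.147755 rad
φ₂ = arcsin(sin φ₁ cos δ + cos φ₁ sin δ cos θ)
   = arcsin(0.37540·0.98910 + 0.92686·0.14722·-0.08194) = 21.10819°
λ₂ = λ₁ + atan2(sin θ sin δ cos φ₁, cos δ − sin φ₁ sin φ₂) = -130.39109°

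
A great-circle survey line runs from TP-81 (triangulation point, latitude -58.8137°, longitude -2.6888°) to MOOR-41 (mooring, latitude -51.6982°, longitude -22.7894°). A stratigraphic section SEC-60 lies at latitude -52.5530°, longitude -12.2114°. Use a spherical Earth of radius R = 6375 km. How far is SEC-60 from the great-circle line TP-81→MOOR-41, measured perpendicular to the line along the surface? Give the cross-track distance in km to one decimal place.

343.6 km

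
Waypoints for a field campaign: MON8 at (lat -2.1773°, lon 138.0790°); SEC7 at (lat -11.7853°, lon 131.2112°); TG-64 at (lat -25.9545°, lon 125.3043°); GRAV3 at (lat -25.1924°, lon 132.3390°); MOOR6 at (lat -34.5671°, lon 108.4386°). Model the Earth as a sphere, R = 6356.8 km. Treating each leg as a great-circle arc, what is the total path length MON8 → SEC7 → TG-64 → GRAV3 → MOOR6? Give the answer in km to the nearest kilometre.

6220 km

MON8→SEC7: c = 0.205526 rad, d = 1306.49 km
SEC7→TG-64: c = 0.265720 rad, d = 1689.13 km
TG-64→GRAV3: c = 0.111532 rad, d = 708.99 km
GRAV3→MOOR6: c = 0.395642 rad, d = 2515.01 km
Total = 1306.49 + 1689.13 + 708.99 + 2515.01 = 6219.62 km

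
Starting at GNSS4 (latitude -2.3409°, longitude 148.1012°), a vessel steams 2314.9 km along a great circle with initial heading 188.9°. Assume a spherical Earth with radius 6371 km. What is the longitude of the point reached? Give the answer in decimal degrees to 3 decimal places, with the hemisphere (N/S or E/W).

144.679°E

δ = d/R = 2314.9/6371 = 0.363350 rad
φ₂ = arcsin(sin φ₁ cos δ + cos φ₁ sin δ cos θ)
   = arcsin(-0.04085·0.93471 + 0.99917·0.35541·-0.98796) = -22.89312°
λ₂ = λ₁ + atan2(sin θ sin δ cos φ₁, cos δ − sin φ₁ sin φ₂) = 144.67938°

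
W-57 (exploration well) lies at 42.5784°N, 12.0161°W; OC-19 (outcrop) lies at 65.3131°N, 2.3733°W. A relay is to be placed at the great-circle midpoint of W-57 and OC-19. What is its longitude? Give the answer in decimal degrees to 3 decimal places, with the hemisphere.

8.529°W

Bx = cos φ₂ cos Δλ = 0.411758,  By = cos φ₂ sin Δλ = 0.069960
φₘ = atan2(sin φ₁ + sin φ₂, √((cos φ₁ + Bx)² + By²)) = 54.03495°
λₘ = λ₁ + atan2(By, cos φ₁ + Bx) = -8.52909°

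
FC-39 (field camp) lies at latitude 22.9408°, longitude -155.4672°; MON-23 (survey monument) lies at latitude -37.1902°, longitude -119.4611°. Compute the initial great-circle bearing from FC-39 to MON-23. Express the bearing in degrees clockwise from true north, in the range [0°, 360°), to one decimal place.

149.9°

Δλ = 36.0061°
y = sin Δλ · cos φ₂ = 0.468318
x = cos φ₁ sin φ₂ − sin φ₁ cos φ₂ cos Δλ = -0.807844
θ = atan2(y, x) = 149.8986° → 149.8986° (mod 360°)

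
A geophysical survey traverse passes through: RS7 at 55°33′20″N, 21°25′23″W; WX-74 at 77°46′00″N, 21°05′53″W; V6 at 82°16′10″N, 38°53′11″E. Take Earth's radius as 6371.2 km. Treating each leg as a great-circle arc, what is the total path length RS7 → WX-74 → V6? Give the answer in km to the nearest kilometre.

RS7: φ = +55.55556°, λ = -21.42306°
WX-74: φ = +77.76667°, λ = -21.09806°
V6: φ = +82.26944°, λ = +38.88639°
RS7→WX-74: c = 0.387662 rad, d = 2469.87 km
WX-74→V6: c = 0.186448 rad, d = 1187.90 km
Total = 2469.87 + 1187.90 = 3657.77 km

3658 km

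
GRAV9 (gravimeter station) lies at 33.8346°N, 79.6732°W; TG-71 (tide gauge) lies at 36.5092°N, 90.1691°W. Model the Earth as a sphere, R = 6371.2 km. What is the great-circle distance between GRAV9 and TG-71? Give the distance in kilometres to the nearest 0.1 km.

Δφ = 2.6746°,  Δλ = -10.4959°
a = sin²(Δφ/2) + cos φ₁ cos φ₂ sin²(Δλ/2) = 0.006130
c = 2·arcsin(√a) = 0.156751 rad = 8.9812°
d = R·c = 6371.2 × 0.156751 = 998.7 km

998.7 km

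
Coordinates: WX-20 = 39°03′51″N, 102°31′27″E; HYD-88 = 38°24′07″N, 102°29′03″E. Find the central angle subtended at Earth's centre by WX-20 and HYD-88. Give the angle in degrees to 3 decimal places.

0.663°

WX-20: φ = +39.06417°, λ = +102.52417°
HYD-88: φ = +38.40194°, λ = +102.48417°
Δφ = -0.6622°,  Δλ = -0.0400°
a = sin²(Δφ/2) + cos φ₁ cos φ₂ sin²(Δλ/2) = 0.000033
c = 2·arcsin(√a) = 0.011571 rad = 0.6630°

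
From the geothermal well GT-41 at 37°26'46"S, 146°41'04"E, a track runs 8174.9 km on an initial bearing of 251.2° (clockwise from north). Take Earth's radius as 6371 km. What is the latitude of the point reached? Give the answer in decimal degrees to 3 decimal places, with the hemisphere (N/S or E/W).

GT-41: φ = -37.44611°, λ = +146.68444°
δ = d/R = 8174.9/6371 = 1.283142 rad
φ₂ = arcsin(sin φ₁ cos δ + cos φ₁ sin δ cos θ)
   = arcsin(-0.60801·0.28370 + 0.79393·0.95891·-0.32227) = -24.69819°
λ₂ = λ₁ + atan2(sin θ sin δ cos φ₁, cos δ − sin φ₁ sin φ₂) = 59.04044°

24.698°S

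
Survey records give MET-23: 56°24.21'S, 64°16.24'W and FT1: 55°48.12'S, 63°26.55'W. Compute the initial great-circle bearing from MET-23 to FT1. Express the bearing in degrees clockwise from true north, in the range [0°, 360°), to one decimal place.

37.9°

MET-23: φ = -56.40350°, λ = -64.27067°
FT1: φ = -55.80200°, λ = -63.44250°
Δλ = 0.8282°
y = sin Δλ · cos φ₂ = 0.008124
x = cos φ₁ sin φ₂ − sin φ₁ cos φ₂ cos Δλ = 0.010449
θ = atan2(y, x) = 37.8638° → 37.8638° (mod 360°)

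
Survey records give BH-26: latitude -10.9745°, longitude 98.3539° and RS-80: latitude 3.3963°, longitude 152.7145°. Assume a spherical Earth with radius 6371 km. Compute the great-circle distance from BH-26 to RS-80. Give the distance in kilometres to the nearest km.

6223 km

Δφ = 14.3708°,  Δλ = 54.3606°
a = sin²(Δφ/2) + cos φ₁ cos φ₂ sin²(Δλ/2) = 0.220128
c = 2·arcsin(√a) = 0.976720 rad = 55.9620°
d = R·c = 6371 × 0.976720 = 6222.7 km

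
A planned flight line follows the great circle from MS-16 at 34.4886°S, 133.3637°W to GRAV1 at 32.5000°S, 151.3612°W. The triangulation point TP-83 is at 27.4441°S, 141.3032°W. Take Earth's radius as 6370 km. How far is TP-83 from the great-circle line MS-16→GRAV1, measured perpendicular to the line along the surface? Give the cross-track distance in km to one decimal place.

δ₁₃ = central angle MS-16→TP-83 = 0.170856 rad  (haversine)
θ₁₃ = bearing MS-16→TP-83 = 313.866°,  θ₁₂ = bearing MS-16→GRAV1 = 272.490°
dₓₜ = R·arcsin(sin δ₁₃ · sin(θ₁₃ − θ₁₂)) = 6370·arcsin(0.17003·sin(41.376°)) = 717.413 km
|dₓₜ| = 717.413 km

717.4 km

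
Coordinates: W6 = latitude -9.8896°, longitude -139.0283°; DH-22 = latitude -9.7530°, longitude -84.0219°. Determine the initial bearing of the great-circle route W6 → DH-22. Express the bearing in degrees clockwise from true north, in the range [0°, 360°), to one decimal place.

Δλ = 55.0064°
y = sin Δλ · cos φ₂ = 0.807376
x = cos φ₁ sin φ₂ − sin φ₁ cos φ₂ cos Δλ = -0.069811
θ = atan2(y, x) = 94.9419° → 94.9419° (mod 360°)

94.9°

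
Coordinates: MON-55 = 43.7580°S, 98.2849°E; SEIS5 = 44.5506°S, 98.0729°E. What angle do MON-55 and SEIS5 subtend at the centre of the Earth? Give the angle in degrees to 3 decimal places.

Δφ = -0.7926°,  Δλ = -0.2120°
a = sin²(Δφ/2) + cos φ₁ cos φ₂ sin²(Δλ/2) = 0.000050
c = 2·arcsin(√a) = 0.014086 rad = 0.8071°

0.807°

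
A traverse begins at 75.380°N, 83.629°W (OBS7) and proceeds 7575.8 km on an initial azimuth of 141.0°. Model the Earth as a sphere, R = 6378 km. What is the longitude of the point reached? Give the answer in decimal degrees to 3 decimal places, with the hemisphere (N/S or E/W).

δ = d/R = 7575.8/6378 = 1.187802 rad
φ₂ = arcsin(sin φ₁ cos δ + cos φ₁ sin δ cos θ)
   = arcsin(0.96762·0.37370 + 0.25241·0.92755·-0.77715) = 10.34962°
λ₂ = λ₁ + atan2(sin θ sin δ cos φ₁, cos δ − sin φ₁ sin φ₂) = -47.23174°

47.232°W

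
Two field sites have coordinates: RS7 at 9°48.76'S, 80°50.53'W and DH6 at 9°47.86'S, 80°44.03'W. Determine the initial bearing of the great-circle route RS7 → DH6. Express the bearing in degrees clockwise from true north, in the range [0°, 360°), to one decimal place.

RS7: φ = -9.81267°, λ = -80.84217°
DH6: φ = -9.79767°, λ = -80.73383°
Δλ = 0.1083°
y = sin Δλ · cos φ₂ = 0.001863
x = cos φ₁ sin φ₂ − sin φ₁ cos φ₂ cos Δλ = 0.000261
θ = atan2(y, x) = 82.0107° → 82.0107° (mod 360°)

82.0°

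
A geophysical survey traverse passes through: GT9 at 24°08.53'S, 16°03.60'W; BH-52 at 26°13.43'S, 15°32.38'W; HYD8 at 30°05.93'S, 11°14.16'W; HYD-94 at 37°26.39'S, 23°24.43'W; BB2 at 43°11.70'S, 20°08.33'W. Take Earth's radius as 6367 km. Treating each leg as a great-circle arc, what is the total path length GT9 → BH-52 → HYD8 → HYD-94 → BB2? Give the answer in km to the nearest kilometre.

2924 km

GT9: φ = -24.14217°, λ = -16.06000°
BH-52: φ = -26.22383°, λ = -15.53967°
HYD8: φ = -30.09883°, λ = -11.23600°
HYD-94: φ = -37.43983°, λ = -23.40717°
BB2: φ = -43.19500°, λ = -20.13883°
GT9→BH-52: c = 0.037250 rad, d = 237.17 km
BH-52→HYD8: c = 0.094635 rad, d = 602.54 km
HYD8→HYD-94: c = 0.217859 rad, d = 1387.11 km
HYD-94→BB2: c = 0.109435 rad, d = 696.77 km
Total = 237.17 + 602.54 + 1387.11 + 696.77 = 2923.59 km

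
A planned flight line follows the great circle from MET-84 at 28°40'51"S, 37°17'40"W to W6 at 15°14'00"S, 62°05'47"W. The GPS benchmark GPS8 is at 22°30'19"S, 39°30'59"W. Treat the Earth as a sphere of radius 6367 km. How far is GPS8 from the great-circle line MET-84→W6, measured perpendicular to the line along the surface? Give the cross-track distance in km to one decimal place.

521.9 km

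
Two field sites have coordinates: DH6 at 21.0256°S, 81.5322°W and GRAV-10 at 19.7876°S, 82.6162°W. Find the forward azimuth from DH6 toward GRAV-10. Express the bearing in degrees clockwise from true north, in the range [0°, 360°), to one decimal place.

Δλ = -1.0840°
y = sin Δλ · cos φ₂ = -0.017801
x = cos φ₁ sin φ₂ − sin φ₁ cos φ₂ cos Δλ = 0.021545
θ = atan2(y, x) = -39.5646° → 320.4354° (mod 360°)

320.4°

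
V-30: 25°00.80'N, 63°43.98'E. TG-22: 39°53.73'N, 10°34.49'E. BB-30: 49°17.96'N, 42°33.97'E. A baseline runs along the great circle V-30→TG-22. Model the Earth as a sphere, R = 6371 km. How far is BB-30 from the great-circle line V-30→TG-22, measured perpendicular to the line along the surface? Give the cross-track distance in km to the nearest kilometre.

1533 km

V-30: φ = +25.01333°, λ = +63.73300°
TG-22: φ = +39.89550°, λ = +10.57483°
BB-30: φ = +49.29933°, λ = +42.56617°
δ₁₃ = central angle V-30→BB-30 = 0.512269 rad  (haversine)
θ₁₃ = bearing V-30→BB-30 = 331.289°,  θ₁₂ = bearing V-30→TG-22 = 302.204°
dₓₜ = R·arcsin(sin δ₁₃ · sin(θ₁₃ − θ₁₂)) = 6371·arcsin(0.49016·sin(29.085°)) = 1532.743 km
|dₓₜ| = 1532.743 km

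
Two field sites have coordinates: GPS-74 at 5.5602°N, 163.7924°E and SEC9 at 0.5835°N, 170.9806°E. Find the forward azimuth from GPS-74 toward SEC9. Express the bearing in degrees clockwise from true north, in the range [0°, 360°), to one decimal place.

124.5°

Δλ = 7.1882°
y = sin Δλ · cos φ₂ = 0.125122
x = cos φ₁ sin φ₂ − sin φ₁ cos φ₂ cos Δλ = -0.085989
θ = atan2(y, x) = 124.4984° → 124.4984° (mod 360°)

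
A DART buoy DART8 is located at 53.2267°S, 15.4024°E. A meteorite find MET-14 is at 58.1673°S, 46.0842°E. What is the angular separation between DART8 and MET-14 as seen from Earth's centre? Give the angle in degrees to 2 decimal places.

Δφ = -4.9406°,  Δλ = 30.6818°
a = sin²(Δφ/2) + cos φ₁ cos φ₂ sin²(Δλ/2) = 0.023958
c = 2·arcsin(√a) = 0.310818 rad = 17.8086°

17.81°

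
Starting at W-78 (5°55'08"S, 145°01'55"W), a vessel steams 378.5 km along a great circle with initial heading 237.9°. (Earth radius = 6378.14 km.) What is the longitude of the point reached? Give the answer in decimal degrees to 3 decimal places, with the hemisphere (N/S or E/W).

147.938°W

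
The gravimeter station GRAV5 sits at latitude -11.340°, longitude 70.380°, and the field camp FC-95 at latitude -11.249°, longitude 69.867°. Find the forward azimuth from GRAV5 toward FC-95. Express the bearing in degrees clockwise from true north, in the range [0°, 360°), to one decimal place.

Δλ = -0.5130°
y = sin Δλ · cos φ₂ = -0.008781
x = cos φ₁ sin φ₂ − sin φ₁ cos φ₂ cos Δλ = 0.001581
θ = atan2(y, x) = -79.7969° → 280.2031° (mod 360°)

280.2°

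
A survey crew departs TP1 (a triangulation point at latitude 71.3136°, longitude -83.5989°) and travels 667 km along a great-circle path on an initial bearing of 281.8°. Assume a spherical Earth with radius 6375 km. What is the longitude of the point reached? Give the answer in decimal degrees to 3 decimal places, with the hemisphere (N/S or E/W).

102.510°W

δ = d/R = 667/6375 = 0.104627 rad
φ₂ = arcsin(sin φ₁ cos δ + cos φ₁ sin δ cos θ)
   = arcsin(0.94729·0.99453 + 0.32039·0.10444·0.20450) = 71.61319°
λ₂ = λ₁ + atan2(sin θ sin δ cos φ₁, cos δ − sin φ₁ sin φ₂) = -102.50969°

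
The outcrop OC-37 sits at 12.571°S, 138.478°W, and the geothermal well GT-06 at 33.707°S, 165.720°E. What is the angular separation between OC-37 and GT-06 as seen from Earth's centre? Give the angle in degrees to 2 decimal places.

Δφ = -21.1360°,  Δλ = -55.8020°
a = sin²(Δφ/2) + cos φ₁ cos φ₂ sin²(Δλ/2) = 0.211430
c = 2·arcsin(√a) = 0.955574 rad = 54.7504°

54.75°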